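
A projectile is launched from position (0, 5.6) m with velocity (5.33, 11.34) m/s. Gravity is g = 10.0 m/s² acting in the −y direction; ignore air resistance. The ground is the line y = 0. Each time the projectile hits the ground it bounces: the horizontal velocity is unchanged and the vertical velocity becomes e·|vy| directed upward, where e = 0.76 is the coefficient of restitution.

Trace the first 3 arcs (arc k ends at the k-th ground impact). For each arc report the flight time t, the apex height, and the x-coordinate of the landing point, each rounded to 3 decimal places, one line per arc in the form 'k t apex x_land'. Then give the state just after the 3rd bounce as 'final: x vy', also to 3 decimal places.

Arc 1: start y=5.600, vy=11.340 → t=2.685, apex=12.030, x_land=14.312, impact vy=-15.511
  bounce: vy ← 0.76·15.511 = 11.788
Arc 2: start y=0.000, vy=11.788 → t=2.358, apex=6.948, x_land=26.878, impact vy=-11.788
  bounce: vy ← 0.76·11.788 = 8.959
Arc 3: start y=0.000, vy=8.959 → t=1.792, apex=4.013, x_land=36.429, impact vy=-8.959
  bounce: vy ← 0.76·8.959 = 6.809

1 2.685 12.030 14.312
2 2.358 6.948 26.878
3 1.792 4.013 36.429
final: 36.429 6.809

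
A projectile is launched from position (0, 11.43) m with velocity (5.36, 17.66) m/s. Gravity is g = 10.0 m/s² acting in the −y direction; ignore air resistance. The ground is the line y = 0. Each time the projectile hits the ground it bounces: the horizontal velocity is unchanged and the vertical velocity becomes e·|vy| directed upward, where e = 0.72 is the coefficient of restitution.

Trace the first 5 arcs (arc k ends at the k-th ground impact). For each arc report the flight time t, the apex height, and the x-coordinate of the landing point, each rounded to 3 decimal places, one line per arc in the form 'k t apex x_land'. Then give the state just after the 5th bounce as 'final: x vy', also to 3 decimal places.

1 4.091 27.024 21.927
2 3.348 14.009 39.871
3 2.410 7.262 52.790
4 1.735 3.765 62.092
5 1.250 1.952 68.790
final: 68.790 4.498

Arc 1: start y=11.430, vy=17.660 → t=4.091, apex=27.024, x_land=21.927, impact vy=-23.248
  bounce: vy ← 0.72·23.248 = 16.739
Arc 2: start y=0.000, vy=16.739 → t=3.348, apex=14.009, x_land=39.871, impact vy=-16.739
  bounce: vy ← 0.72·16.739 = 12.052
Arc 3: start y=0.000, vy=12.052 → t=2.410, apex=7.262, x_land=52.790, impact vy=-12.052
  bounce: vy ← 0.72·12.052 = 8.677
Arc 4: start y=0.000, vy=8.677 → t=1.735, apex=3.765, x_land=62.092, impact vy=-8.677
  bounce: vy ← 0.72·8.677 = 6.248
Arc 5: start y=0.000, vy=6.248 → t=1.250, apex=1.952, x_land=68.790, impact vy=-6.248
  bounce: vy ← 0.72·6.248 = 4.498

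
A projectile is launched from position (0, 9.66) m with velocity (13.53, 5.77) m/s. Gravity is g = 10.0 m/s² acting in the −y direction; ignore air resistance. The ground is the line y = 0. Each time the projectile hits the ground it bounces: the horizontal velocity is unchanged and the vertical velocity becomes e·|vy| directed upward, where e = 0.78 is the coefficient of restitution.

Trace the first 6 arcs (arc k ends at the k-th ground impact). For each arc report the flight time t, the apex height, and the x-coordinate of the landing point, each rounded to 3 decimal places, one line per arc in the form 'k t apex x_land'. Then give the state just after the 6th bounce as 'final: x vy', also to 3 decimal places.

1 2.082 11.325 28.169
2 2.348 6.890 59.934
3 1.831 4.192 84.711
4 1.428 2.550 104.037
5 1.114 1.552 119.111
6 0.869 0.944 130.869
final: 130.869 3.389

Arc 1: start y=9.660, vy=5.770 → t=2.082, apex=11.325, x_land=28.169, impact vy=-15.050
  bounce: vy ← 0.78·15.050 = 11.739
Arc 2: start y=0.000, vy=11.739 → t=2.348, apex=6.890, x_land=59.934, impact vy=-11.739
  bounce: vy ← 0.78·11.739 = 9.156
Arc 3: start y=0.000, vy=9.156 → t=1.831, apex=4.192, x_land=84.711, impact vy=-9.156
  bounce: vy ← 0.78·9.156 = 7.142
Arc 4: start y=0.000, vy=7.142 → t=1.428, apex=2.550, x_land=104.037, impact vy=-7.142
  bounce: vy ← 0.78·7.142 = 5.571
Arc 5: start y=0.000, vy=5.571 → t=1.114, apex=1.552, x_land=119.111, impact vy=-5.571
  bounce: vy ← 0.78·5.571 = 4.345
Arc 6: start y=0.000, vy=4.345 → t=0.869, apex=0.944, x_land=130.869, impact vy=-4.345
  bounce: vy ← 0.78·4.345 = 3.389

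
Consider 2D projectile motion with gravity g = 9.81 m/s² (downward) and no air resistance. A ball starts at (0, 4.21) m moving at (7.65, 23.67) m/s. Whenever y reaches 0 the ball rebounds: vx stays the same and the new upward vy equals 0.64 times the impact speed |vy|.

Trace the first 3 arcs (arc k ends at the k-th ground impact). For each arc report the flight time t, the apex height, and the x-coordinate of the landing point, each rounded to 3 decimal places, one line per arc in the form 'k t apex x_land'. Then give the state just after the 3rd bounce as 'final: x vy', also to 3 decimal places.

Arc 1: start y=4.210, vy=23.670 → t=4.997, apex=32.766, x_land=38.230, impact vy=-25.355
  bounce: vy ← 0.64·25.355 = 16.227
Arc 2: start y=0.000, vy=16.227 → t=3.308, apex=13.421, x_land=63.539, impact vy=-16.227
  bounce: vy ← 0.64·16.227 = 10.385
Arc 3: start y=0.000, vy=10.385 → t=2.117, apex=5.497, x_land=79.736, impact vy=-10.385
  bounce: vy ← 0.64·10.385 = 6.647

1 4.997 32.766 38.230
2 3.308 13.421 63.539
3 2.117 5.497 79.736
final: 79.736 6.647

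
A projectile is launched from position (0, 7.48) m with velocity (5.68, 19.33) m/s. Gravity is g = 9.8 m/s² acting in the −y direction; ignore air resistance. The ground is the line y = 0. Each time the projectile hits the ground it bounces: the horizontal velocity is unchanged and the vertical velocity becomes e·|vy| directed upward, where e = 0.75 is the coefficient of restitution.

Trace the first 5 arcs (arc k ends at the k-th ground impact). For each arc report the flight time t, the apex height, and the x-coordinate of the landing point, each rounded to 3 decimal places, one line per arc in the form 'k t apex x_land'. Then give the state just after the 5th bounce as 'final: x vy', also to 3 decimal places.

1 4.300 26.544 24.424
2 3.491 14.931 44.253
3 2.618 8.399 59.126
4 1.964 4.724 70.280
5 1.473 2.657 78.646
final: 78.646 5.413

Arc 1: start y=7.480, vy=19.330 → t=4.300, apex=26.544, x_land=24.424, impact vy=-22.809
  bounce: vy ← 0.75·22.809 = 17.107
Arc 2: start y=0.000, vy=17.107 → t=3.491, apex=14.931, x_land=44.253, impact vy=-17.107
  bounce: vy ← 0.75·17.107 = 12.830
Arc 3: start y=0.000, vy=12.830 → t=2.618, apex=8.399, x_land=59.126, impact vy=-12.830
  bounce: vy ← 0.75·12.830 = 9.623
Arc 4: start y=0.000, vy=9.623 → t=1.964, apex=4.724, x_land=70.280, impact vy=-9.623
  bounce: vy ← 0.75·9.623 = 7.217
Arc 5: start y=0.000, vy=7.217 → t=1.473, apex=2.657, x_land=78.646, impact vy=-7.217
  bounce: vy ← 0.75·7.217 = 5.413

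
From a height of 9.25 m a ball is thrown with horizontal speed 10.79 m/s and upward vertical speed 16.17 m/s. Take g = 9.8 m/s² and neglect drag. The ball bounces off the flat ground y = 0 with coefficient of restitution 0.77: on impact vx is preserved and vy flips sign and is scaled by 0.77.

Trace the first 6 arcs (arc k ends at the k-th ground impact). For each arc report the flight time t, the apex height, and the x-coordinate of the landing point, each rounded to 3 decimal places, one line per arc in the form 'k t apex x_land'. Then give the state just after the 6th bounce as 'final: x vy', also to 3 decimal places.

Arc 1: start y=9.250, vy=16.170 → t=3.797, apex=22.590, x_land=40.971, impact vy=-21.042
  bounce: vy ← 0.77·21.042 = 16.202
Arc 2: start y=0.000, vy=16.202 → t=3.307, apex=13.394, x_land=76.650, impact vy=-16.202
  bounce: vy ← 0.77·16.202 = 12.476
Arc 3: start y=0.000, vy=12.476 → t=2.546, apex=7.941, x_land=104.122, impact vy=-12.476
  bounce: vy ← 0.77·12.476 = 9.606
Arc 4: start y=0.000, vy=9.606 → t=1.960, apex=4.708, x_land=125.276, impact vy=-9.606
  bounce: vy ← 0.77·9.606 = 7.397
Arc 5: start y=0.000, vy=7.397 → t=1.510, apex=2.792, x_land=141.564, impact vy=-7.397
  bounce: vy ← 0.77·7.397 = 5.696
Arc 6: start y=0.000, vy=5.696 → t=1.162, apex=1.655, x_land=154.106, impact vy=-5.696
  bounce: vy ← 0.77·5.696 = 4.386

1 3.797 22.590 40.971
2 3.307 13.394 76.650
3 2.546 7.941 104.122
4 1.960 4.708 125.276
5 1.510 2.792 141.564
6 1.162 1.655 154.106
final: 154.106 4.386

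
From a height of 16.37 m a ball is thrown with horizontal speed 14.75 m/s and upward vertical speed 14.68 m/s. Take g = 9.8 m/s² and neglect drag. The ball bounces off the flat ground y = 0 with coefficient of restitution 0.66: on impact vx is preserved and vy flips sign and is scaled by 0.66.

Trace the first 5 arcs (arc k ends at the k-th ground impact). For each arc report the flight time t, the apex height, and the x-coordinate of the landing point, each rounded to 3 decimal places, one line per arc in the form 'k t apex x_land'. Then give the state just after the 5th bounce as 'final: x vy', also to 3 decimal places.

Arc 1: start y=16.370, vy=14.680 → t=3.861, apex=27.365, x_land=56.952, impact vy=-23.159
  bounce: vy ← 0.66·23.159 = 15.285
Arc 2: start y=0.000, vy=15.285 → t=3.119, apex=11.920, x_land=102.963, impact vy=-15.285
  bounce: vy ← 0.66·15.285 = 10.088
Arc 3: start y=0.000, vy=10.088 → t=2.059, apex=5.192, x_land=133.331, impact vy=-10.088
  bounce: vy ← 0.66·10.088 = 6.658
Arc 4: start y=0.000, vy=6.658 → t=1.359, apex=2.262, x_land=153.374, impact vy=-6.658
  bounce: vy ← 0.66·6.658 = 4.394
Arc 5: start y=0.000, vy=4.394 → t=0.897, apex=0.985, x_land=166.602, impact vy=-4.394
  bounce: vy ← 0.66·4.394 = 2.900

1 3.861 27.365 56.952
2 3.119 11.920 102.963
3 2.059 5.192 133.331
4 1.359 2.262 153.374
5 0.897 0.985 166.602
final: 166.602 2.900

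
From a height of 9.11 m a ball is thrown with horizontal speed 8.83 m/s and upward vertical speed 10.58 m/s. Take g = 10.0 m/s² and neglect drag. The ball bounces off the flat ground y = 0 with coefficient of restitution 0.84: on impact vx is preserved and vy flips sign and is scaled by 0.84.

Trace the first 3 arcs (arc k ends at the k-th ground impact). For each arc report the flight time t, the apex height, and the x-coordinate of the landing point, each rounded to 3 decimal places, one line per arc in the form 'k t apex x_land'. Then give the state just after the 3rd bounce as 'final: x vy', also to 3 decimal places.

Arc 1: start y=9.110, vy=10.580 → t=2.773, apex=14.707, x_land=24.486, impact vy=-17.150
  bounce: vy ← 0.84·17.150 = 14.406
Arc 2: start y=0.000, vy=14.406 → t=2.881, apex=10.377, x_land=49.928, impact vy=-14.406
  bounce: vy ← 0.84·14.406 = 12.101
Arc 3: start y=0.000, vy=12.101 → t=2.420, apex=7.322, x_land=71.298, impact vy=-12.101
  bounce: vy ← 0.84·12.101 = 10.165

1 2.773 14.707 24.486
2 2.881 10.377 49.928
3 2.420 7.322 71.298
final: 71.298 10.165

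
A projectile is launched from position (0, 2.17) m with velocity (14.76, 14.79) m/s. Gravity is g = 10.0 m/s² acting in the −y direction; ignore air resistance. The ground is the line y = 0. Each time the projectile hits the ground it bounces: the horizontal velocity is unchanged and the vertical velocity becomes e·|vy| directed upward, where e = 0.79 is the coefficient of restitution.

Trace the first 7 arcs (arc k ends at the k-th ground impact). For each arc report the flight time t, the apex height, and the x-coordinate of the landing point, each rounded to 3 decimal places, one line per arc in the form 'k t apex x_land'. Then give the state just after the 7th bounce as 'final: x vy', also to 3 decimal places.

Arc 1: start y=2.170, vy=14.790 → t=3.098, apex=13.107, x_land=45.728, impact vy=-16.191
  bounce: vy ← 0.79·16.191 = 12.791
Arc 2: start y=0.000, vy=12.791 → t=2.558, apex=8.180, x_land=83.486, impact vy=-12.791
  bounce: vy ← 0.79·12.791 = 10.105
Arc 3: start y=0.000, vy=10.105 → t=2.021, apex=5.105, x_land=113.315, impact vy=-10.105
  bounce: vy ← 0.79·10.105 = 7.983
Arc 4: start y=0.000, vy=7.983 → t=1.597, apex=3.186, x_land=136.880, impact vy=-7.983
  bounce: vy ← 0.79·7.983 = 6.306
Arc 5: start y=0.000, vy=6.306 → t=1.261, apex=1.989, x_land=155.497, impact vy=-6.306
  bounce: vy ← 0.79·6.306 = 4.982
Arc 6: start y=0.000, vy=4.982 → t=0.996, apex=1.241, x_land=170.204, impact vy=-4.982
  bounce: vy ← 0.79·4.982 = 3.936
Arc 7: start y=0.000, vy=3.936 → t=0.787, apex=0.775, x_land=181.822, impact vy=-3.936
  bounce: vy ← 0.79·3.936 = 3.109

1 3.098 13.107 45.728
2 2.558 8.180 83.486
3 2.021 5.105 113.315
4 1.597 3.186 136.880
5 1.261 1.989 155.497
6 0.996 1.241 170.204
7 0.787 0.775 181.822
final: 181.822 3.109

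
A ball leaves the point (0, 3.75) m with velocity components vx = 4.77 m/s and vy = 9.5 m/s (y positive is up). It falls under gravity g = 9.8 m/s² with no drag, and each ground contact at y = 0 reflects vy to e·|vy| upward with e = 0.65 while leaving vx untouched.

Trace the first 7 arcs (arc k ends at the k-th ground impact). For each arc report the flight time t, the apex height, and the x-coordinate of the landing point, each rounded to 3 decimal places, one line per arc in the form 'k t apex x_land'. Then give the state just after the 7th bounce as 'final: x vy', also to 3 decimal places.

1 2.275 8.355 10.852
2 1.697 3.530 18.950
3 1.103 1.491 24.213
4 0.717 0.630 27.634
5 0.466 0.266 29.857
6 0.303 0.112 31.303
7 0.197 0.048 32.242
final: 32.242 0.627

Arc 1: start y=3.750, vy=9.500 → t=2.275, apex=8.355, x_land=10.852, impact vy=-12.796
  bounce: vy ← 0.65·12.796 = 8.318
Arc 2: start y=0.000, vy=8.318 → t=1.697, apex=3.530, x_land=18.950, impact vy=-8.318
  bounce: vy ← 0.65·8.318 = 5.407
Arc 3: start y=0.000, vy=5.407 → t=1.103, apex=1.491, x_land=24.213, impact vy=-5.407
  bounce: vy ← 0.65·5.407 = 3.514
Arc 4: start y=0.000, vy=3.514 → t=0.717, apex=0.630, x_land=27.634, impact vy=-3.514
  bounce: vy ← 0.65·3.514 = 2.284
Arc 5: start y=0.000, vy=2.284 → t=0.466, apex=0.266, x_land=29.857, impact vy=-2.284
  bounce: vy ← 0.65·2.284 = 1.485
Arc 6: start y=0.000, vy=1.485 → t=0.303, apex=0.112, x_land=31.303, impact vy=-1.485
  bounce: vy ← 0.65·1.485 = 0.965
Arc 7: start y=0.000, vy=0.965 → t=0.197, apex=0.048, x_land=32.242, impact vy=-0.965
  bounce: vy ← 0.65·0.965 = 0.627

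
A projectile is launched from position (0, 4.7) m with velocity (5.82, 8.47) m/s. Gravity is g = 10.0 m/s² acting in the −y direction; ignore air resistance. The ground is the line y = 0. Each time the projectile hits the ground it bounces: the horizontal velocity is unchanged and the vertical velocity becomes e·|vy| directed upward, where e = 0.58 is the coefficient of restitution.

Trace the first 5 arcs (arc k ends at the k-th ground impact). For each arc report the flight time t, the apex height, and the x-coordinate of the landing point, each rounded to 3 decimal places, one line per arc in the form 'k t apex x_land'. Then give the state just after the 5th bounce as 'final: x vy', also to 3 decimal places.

1 2.134 8.287 12.422
2 1.493 2.788 21.114
3 0.866 0.938 26.155
4 0.502 0.315 29.079
5 0.291 0.106 30.774
final: 30.774 0.845

Arc 1: start y=4.700, vy=8.470 → t=2.134, apex=8.287, x_land=12.422, impact vy=-12.874
  bounce: vy ← 0.58·12.874 = 7.467
Arc 2: start y=0.000, vy=7.467 → t=1.493, apex=2.788, x_land=21.114, impact vy=-7.467
  bounce: vy ← 0.58·7.467 = 4.331
Arc 3: start y=0.000, vy=4.331 → t=0.866, apex=0.938, x_land=26.155, impact vy=-4.331
  bounce: vy ← 0.58·4.331 = 2.512
Arc 4: start y=0.000, vy=2.512 → t=0.502, apex=0.315, x_land=29.079, impact vy=-2.512
  bounce: vy ← 0.58·2.512 = 1.457
Arc 5: start y=0.000, vy=1.457 → t=0.291, apex=0.106, x_land=30.774, impact vy=-1.457
  bounce: vy ← 0.58·1.457 = 0.845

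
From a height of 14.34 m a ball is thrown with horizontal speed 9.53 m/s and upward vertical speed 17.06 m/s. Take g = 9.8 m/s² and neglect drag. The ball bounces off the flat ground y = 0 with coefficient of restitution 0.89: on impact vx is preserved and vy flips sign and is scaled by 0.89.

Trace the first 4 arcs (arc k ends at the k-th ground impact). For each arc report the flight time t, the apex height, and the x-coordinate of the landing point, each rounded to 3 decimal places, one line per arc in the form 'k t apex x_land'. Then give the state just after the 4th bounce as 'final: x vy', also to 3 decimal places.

1 4.182 29.189 39.850
2 4.344 23.121 81.252
3 3.867 18.314 118.100
4 3.441 14.506 150.895
final: 150.895 15.007

Arc 1: start y=14.340, vy=17.060 → t=4.182, apex=29.189, x_land=39.850, impact vy=-23.919
  bounce: vy ← 0.89·23.919 = 21.288
Arc 2: start y=0.000, vy=21.288 → t=4.344, apex=23.121, x_land=81.252, impact vy=-21.288
  bounce: vy ← 0.89·21.288 = 18.946
Arc 3: start y=0.000, vy=18.946 → t=3.867, apex=18.314, x_land=118.100, impact vy=-18.946
  bounce: vy ← 0.89·18.946 = 16.862
Arc 4: start y=0.000, vy=16.862 → t=3.441, apex=14.506, x_land=150.895, impact vy=-16.862
  bounce: vy ← 0.89·16.862 = 15.007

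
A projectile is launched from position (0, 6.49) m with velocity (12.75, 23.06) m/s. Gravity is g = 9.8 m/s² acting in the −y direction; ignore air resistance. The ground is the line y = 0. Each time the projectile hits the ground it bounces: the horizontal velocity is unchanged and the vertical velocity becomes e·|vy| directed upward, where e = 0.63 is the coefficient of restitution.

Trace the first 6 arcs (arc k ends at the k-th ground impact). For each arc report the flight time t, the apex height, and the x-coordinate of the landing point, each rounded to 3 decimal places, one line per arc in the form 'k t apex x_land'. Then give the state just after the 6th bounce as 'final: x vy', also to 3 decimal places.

1 4.972 33.621 63.399
2 3.300 13.344 105.480
3 2.079 5.296 131.991
4 1.310 2.102 148.693
5 0.825 0.834 159.216
6 0.520 0.331 165.845
final: 165.845 1.605

Arc 1: start y=6.490, vy=23.060 → t=4.972, apex=33.621, x_land=63.399, impact vy=-25.670
  bounce: vy ← 0.63·25.670 = 16.172
Arc 2: start y=0.000, vy=16.172 → t=3.300, apex=13.344, x_land=105.480, impact vy=-16.172
  bounce: vy ← 0.63·16.172 = 10.189
Arc 3: start y=0.000, vy=10.189 → t=2.079, apex=5.296, x_land=131.991, impact vy=-10.189
  bounce: vy ← 0.63·10.189 = 6.419
Arc 4: start y=0.000, vy=6.419 → t=1.310, apex=2.102, x_land=148.693, impact vy=-6.419
  bounce: vy ← 0.63·6.419 = 4.044
Arc 5: start y=0.000, vy=4.044 → t=0.825, apex=0.834, x_land=159.216, impact vy=-4.044
  bounce: vy ← 0.63·4.044 = 2.548
Arc 6: start y=0.000, vy=2.548 → t=0.520, apex=0.331, x_land=165.845, impact vy=-2.548
  bounce: vy ← 0.63·2.548 = 1.605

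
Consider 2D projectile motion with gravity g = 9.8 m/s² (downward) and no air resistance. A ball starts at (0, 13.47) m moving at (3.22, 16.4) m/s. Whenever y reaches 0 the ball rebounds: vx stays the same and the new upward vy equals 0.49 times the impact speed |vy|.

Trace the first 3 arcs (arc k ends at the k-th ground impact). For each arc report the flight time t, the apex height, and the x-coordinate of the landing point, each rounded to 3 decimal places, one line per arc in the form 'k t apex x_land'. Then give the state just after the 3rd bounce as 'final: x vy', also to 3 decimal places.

Arc 1: start y=13.470, vy=16.400 → t=4.029, apex=27.192, x_land=12.974, impact vy=-23.086
  bounce: vy ← 0.49·23.086 = 11.312
Arc 2: start y=0.000, vy=11.312 → t=2.309, apex=6.529, x_land=20.408, impact vy=-11.312
  bounce: vy ← 0.49·11.312 = 5.543
Arc 3: start y=0.000, vy=5.543 → t=1.131, apex=1.568, x_land=24.050, impact vy=-5.543
  bounce: vy ← 0.49·5.543 = 2.716

1 4.029 27.192 12.974
2 2.309 6.529 20.408
3 1.131 1.568 24.050
final: 24.050 2.716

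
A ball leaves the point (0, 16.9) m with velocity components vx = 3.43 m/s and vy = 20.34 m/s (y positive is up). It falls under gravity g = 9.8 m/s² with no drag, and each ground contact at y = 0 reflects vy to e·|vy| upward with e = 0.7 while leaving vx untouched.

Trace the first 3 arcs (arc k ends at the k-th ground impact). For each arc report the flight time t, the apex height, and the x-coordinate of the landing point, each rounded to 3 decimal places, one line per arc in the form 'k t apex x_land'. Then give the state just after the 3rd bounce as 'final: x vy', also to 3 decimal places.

1 4.861 38.008 16.672
2 3.899 18.624 30.046
3 2.729 9.126 39.408
final: 39.408 9.362

Arc 1: start y=16.900, vy=20.340 → t=4.861, apex=38.008, x_land=16.672, impact vy=-27.294
  bounce: vy ← 0.7·27.294 = 19.106
Arc 2: start y=0.000, vy=19.106 → t=3.899, apex=18.624, x_land=30.046, impact vy=-19.106
  bounce: vy ← 0.7·19.106 = 13.374
Arc 3: start y=0.000, vy=13.374 → t=2.729, apex=9.126, x_land=39.408, impact vy=-13.374
  bounce: vy ← 0.7·13.374 = 9.362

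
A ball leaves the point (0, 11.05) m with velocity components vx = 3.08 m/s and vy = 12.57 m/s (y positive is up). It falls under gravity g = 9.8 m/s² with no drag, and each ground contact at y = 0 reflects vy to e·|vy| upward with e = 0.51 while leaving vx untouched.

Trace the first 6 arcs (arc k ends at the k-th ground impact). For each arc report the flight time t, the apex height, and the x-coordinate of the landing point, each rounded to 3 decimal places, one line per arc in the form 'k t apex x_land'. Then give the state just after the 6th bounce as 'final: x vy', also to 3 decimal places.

1 3.258 19.111 10.033
2 2.014 4.971 16.238
3 1.027 1.293 19.402
4 0.524 0.336 21.016
5 0.267 0.087 21.839
6 0.136 0.023 22.258
final: 22.258 0.341

Arc 1: start y=11.050, vy=12.570 → t=3.258, apex=19.111, x_land=10.033, impact vy=-19.354
  bounce: vy ← 0.51·19.354 = 9.871
Arc 2: start y=0.000, vy=9.871 → t=2.014, apex=4.971, x_land=16.238, impact vy=-9.871
  bounce: vy ← 0.51·9.871 = 5.034
Arc 3: start y=0.000, vy=5.034 → t=1.027, apex=1.293, x_land=19.402, impact vy=-5.034
  bounce: vy ← 0.51·5.034 = 2.567
Arc 4: start y=0.000, vy=2.567 → t=0.524, apex=0.336, x_land=21.016, impact vy=-2.567
  bounce: vy ← 0.51·2.567 = 1.309
Arc 5: start y=0.000, vy=1.309 → t=0.267, apex=0.087, x_land=21.839, impact vy=-1.309
  bounce: vy ← 0.51·1.309 = 0.668
Arc 6: start y=0.000, vy=0.668 → t=0.136, apex=0.023, x_land=22.258, impact vy=-0.668
  bounce: vy ← 0.51·0.668 = 0.341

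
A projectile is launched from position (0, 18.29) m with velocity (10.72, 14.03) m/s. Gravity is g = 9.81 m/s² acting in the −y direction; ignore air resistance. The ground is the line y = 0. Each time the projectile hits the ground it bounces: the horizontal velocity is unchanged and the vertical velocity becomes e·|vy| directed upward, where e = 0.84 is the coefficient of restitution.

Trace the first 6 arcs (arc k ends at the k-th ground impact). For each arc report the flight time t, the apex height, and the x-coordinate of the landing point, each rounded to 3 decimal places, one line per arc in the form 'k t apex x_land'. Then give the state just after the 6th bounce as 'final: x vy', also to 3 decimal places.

1 3.833 28.323 41.091
2 4.037 19.984 84.368
3 3.391 14.101 120.720
4 2.848 9.950 151.256
5 2.393 7.021 176.906
6 2.010 4.954 198.452
final: 198.452 8.281

Arc 1: start y=18.290, vy=14.030 → t=3.833, apex=28.323, x_land=41.091, impact vy=-23.573
  bounce: vy ← 0.84·23.573 = 19.801
Arc 2: start y=0.000, vy=19.801 → t=4.037, apex=19.984, x_land=84.368, impact vy=-19.801
  bounce: vy ← 0.84·19.801 = 16.633
Arc 3: start y=0.000, vy=16.633 → t=3.391, apex=14.101, x_land=120.720, impact vy=-16.633
  bounce: vy ← 0.84·16.633 = 13.972
Arc 4: start y=0.000, vy=13.972 → t=2.848, apex=9.950, x_land=151.256, impact vy=-13.972
  bounce: vy ← 0.84·13.972 = 11.736
Arc 5: start y=0.000, vy=11.736 → t=2.393, apex=7.021, x_land=176.906, impact vy=-11.736
  bounce: vy ← 0.84·11.736 = 9.859
Arc 6: start y=0.000, vy=9.859 → t=2.010, apex=4.954, x_land=198.452, impact vy=-9.859
  bounce: vy ← 0.84·9.859 = 8.281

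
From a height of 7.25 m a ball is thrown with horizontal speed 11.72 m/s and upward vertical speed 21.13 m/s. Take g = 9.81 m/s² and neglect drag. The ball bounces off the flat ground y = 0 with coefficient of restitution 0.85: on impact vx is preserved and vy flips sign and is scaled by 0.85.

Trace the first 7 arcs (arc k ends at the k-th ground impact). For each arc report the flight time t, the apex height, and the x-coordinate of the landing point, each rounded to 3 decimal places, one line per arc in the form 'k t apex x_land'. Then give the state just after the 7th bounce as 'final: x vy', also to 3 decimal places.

1 4.627 30.006 54.232
2 4.205 21.679 103.511
3 3.574 15.663 145.398
4 3.038 11.317 181.002
5 2.582 8.176 211.266
6 2.195 5.907 236.990
7 1.866 4.268 258.855
final: 258.855 7.778

Arc 1: start y=7.250, vy=21.130 → t=4.627, apex=30.006, x_land=54.232, impact vy=-24.264
  bounce: vy ← 0.85·24.264 = 20.624
Arc 2: start y=0.000, vy=20.624 → t=4.205, apex=21.679, x_land=103.511, impact vy=-20.624
  bounce: vy ← 0.85·20.624 = 17.530
Arc 3: start y=0.000, vy=17.530 → t=3.574, apex=15.663, x_land=145.398, impact vy=-17.530
  bounce: vy ← 0.85·17.530 = 14.901
Arc 4: start y=0.000, vy=14.901 → t=3.038, apex=11.317, x_land=181.002, impact vy=-14.901
  bounce: vy ← 0.85·14.901 = 12.666
Arc 5: start y=0.000, vy=12.666 → t=2.582, apex=8.176, x_land=211.266, impact vy=-12.666
  bounce: vy ← 0.85·12.666 = 10.766
Arc 6: start y=0.000, vy=10.766 → t=2.195, apex=5.907, x_land=236.990, impact vy=-10.766
  bounce: vy ← 0.85·10.766 = 9.151
Arc 7: start y=0.000, vy=9.151 → t=1.866, apex=4.268, x_land=258.855, impact vy=-9.151
  bounce: vy ← 0.85·9.151 = 7.778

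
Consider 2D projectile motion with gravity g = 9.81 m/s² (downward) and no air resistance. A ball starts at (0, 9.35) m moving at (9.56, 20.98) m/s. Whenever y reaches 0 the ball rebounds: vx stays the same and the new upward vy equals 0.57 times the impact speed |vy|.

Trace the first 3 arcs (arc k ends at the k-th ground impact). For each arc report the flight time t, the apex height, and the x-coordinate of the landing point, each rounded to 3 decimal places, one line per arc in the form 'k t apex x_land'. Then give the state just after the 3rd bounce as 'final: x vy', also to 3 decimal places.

1 4.684 31.784 44.781
2 2.902 10.327 72.524
3 1.654 3.355 88.337
final: 88.337 4.625

Arc 1: start y=9.350, vy=20.980 → t=4.684, apex=31.784, x_land=44.781, impact vy=-24.972
  bounce: vy ← 0.57·24.972 = 14.234
Arc 2: start y=0.000, vy=14.234 → t=2.902, apex=10.327, x_land=72.524, impact vy=-14.234
  bounce: vy ← 0.57·14.234 = 8.113
Arc 3: start y=0.000, vy=8.113 → t=1.654, apex=3.355, x_land=88.337, impact vy=-8.113
  bounce: vy ← 0.57·8.113 = 4.625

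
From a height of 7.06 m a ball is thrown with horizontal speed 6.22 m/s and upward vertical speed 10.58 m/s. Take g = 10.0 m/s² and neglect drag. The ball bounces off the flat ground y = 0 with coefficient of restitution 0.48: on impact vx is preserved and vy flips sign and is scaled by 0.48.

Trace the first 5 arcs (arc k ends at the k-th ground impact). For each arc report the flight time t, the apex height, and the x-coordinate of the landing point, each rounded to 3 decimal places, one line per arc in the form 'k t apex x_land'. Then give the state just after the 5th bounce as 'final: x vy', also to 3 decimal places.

1 2.649 12.657 16.477
2 1.527 2.916 25.977
3 0.733 0.672 30.537
4 0.352 0.155 32.726
5 0.169 0.036 33.777
final: 33.777 0.405

Arc 1: start y=7.060, vy=10.580 → t=2.649, apex=12.657, x_land=16.477, impact vy=-15.910
  bounce: vy ← 0.48·15.910 = 7.637
Arc 2: start y=0.000, vy=7.637 → t=1.527, apex=2.916, x_land=25.977, impact vy=-7.637
  bounce: vy ← 0.48·7.637 = 3.666
Arc 3: start y=0.000, vy=3.666 → t=0.733, apex=0.672, x_land=30.537, impact vy=-3.666
  bounce: vy ← 0.48·3.666 = 1.760
Arc 4: start y=0.000, vy=1.760 → t=0.352, apex=0.155, x_land=32.726, impact vy=-1.760
  bounce: vy ← 0.48·1.760 = 0.845
Arc 5: start y=0.000, vy=0.845 → t=0.169, apex=0.036, x_land=33.777, impact vy=-0.845
  bounce: vy ← 0.48·0.845 = 0.405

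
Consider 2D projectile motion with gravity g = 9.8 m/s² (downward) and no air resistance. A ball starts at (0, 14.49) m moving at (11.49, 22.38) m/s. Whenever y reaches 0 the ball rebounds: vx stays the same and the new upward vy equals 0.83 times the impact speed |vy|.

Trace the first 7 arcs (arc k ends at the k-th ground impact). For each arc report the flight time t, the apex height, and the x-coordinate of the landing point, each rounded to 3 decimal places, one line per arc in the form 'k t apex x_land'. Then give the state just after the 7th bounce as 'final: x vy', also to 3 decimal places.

Arc 1: start y=14.490, vy=22.380 → t=5.142, apex=40.044, x_land=59.086, impact vy=-28.016
  bounce: vy ← 0.83·28.016 = 23.253
Arc 2: start y=0.000, vy=23.253 → t=4.745, apex=27.587, x_land=113.612, impact vy=-23.253
  bounce: vy ← 0.83·23.253 = 19.300
Arc 3: start y=0.000, vy=19.300 → t=3.939, apex=19.004, x_land=158.868, impact vy=-19.300
  bounce: vy ← 0.83·19.300 = 16.019
Arc 4: start y=0.000, vy=16.019 → t=3.269, apex=13.092, x_land=196.431, impact vy=-16.019
  bounce: vy ← 0.83·16.019 = 13.296
Arc 5: start y=0.000, vy=13.296 → t=2.713, apex=9.019, x_land=227.608, impact vy=-13.296
  bounce: vy ← 0.83·13.296 = 11.035
Arc 6: start y=0.000, vy=11.035 → t=2.252, apex=6.213, x_land=253.485, impact vy=-11.035
  bounce: vy ← 0.83·11.035 = 9.159
Arc 7: start y=0.000, vy=9.159 → t=1.869, apex=4.280, x_land=274.963, impact vy=-9.159
  bounce: vy ← 0.83·9.159 = 7.602

1 5.142 40.044 59.086
2 4.745 27.587 113.612
3 3.939 19.004 158.868
4 3.269 13.092 196.431
5 2.713 9.019 227.608
6 2.252 6.213 253.485
7 1.869 4.280 274.963
final: 274.963 7.602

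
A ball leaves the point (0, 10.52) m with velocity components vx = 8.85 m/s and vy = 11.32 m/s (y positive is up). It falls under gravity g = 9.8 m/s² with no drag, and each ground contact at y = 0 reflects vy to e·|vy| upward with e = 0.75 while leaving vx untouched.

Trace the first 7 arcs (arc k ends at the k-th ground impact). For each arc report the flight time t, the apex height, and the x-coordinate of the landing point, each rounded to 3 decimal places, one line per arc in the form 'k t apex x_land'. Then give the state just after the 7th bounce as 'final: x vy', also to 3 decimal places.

1 3.021 17.058 26.735
2 2.799 9.595 51.503
3 2.099 5.397 70.080
4 1.574 3.036 84.012
5 1.181 1.708 94.461
6 0.886 0.961 102.298
7 0.664 0.540 108.176
final: 108.176 2.441

Arc 1: start y=10.520, vy=11.320 → t=3.021, apex=17.058, x_land=26.735, impact vy=-18.285
  bounce: vy ← 0.75·18.285 = 13.714
Arc 2: start y=0.000, vy=13.714 → t=2.799, apex=9.595, x_land=51.503, impact vy=-13.714
  bounce: vy ← 0.75·13.714 = 10.285
Arc 3: start y=0.000, vy=10.285 → t=2.099, apex=5.397, x_land=70.080, impact vy=-10.285
  bounce: vy ← 0.75·10.285 = 7.714
Arc 4: start y=0.000, vy=7.714 → t=1.574, apex=3.036, x_land=84.012, impact vy=-7.714
  bounce: vy ← 0.75·7.714 = 5.785
Arc 5: start y=0.000, vy=5.785 → t=1.181, apex=1.708, x_land=94.461, impact vy=-5.785
  bounce: vy ← 0.75·5.785 = 4.339
Arc 6: start y=0.000, vy=4.339 → t=0.886, apex=0.961, x_land=102.298, impact vy=-4.339
  bounce: vy ← 0.75·4.339 = 3.254
Arc 7: start y=0.000, vy=3.254 → t=0.664, apex=0.540, x_land=108.176, impact vy=-3.254
  bounce: vy ← 0.75·3.254 = 2.441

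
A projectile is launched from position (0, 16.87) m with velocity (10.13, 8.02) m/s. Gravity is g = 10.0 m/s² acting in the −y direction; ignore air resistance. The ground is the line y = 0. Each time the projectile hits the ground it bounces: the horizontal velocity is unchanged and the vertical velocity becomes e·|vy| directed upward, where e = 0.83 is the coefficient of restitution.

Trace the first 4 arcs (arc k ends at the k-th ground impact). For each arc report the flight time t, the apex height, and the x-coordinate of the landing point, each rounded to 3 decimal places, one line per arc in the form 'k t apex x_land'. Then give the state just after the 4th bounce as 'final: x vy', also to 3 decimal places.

Arc 1: start y=16.870, vy=8.020 → t=2.806, apex=20.086, x_land=28.428, impact vy=-20.043
  bounce: vy ← 0.83·20.043 = 16.636
Arc 2: start y=0.000, vy=16.636 → t=3.327, apex=13.837, x_land=62.132, impact vy=-16.636
  bounce: vy ← 0.83·16.636 = 13.808
Arc 3: start y=0.000, vy=13.808 → t=2.762, apex=9.532, x_land=90.106, impact vy=-13.808
  bounce: vy ← 0.83·13.808 = 11.460
Arc 4: start y=0.000, vy=11.460 → t=2.292, apex=6.567, x_land=113.324, impact vy=-11.460
  bounce: vy ← 0.83·11.460 = 9.512

1 2.806 20.086 28.428
2 3.327 13.837 62.132
3 2.762 9.532 90.106
4 2.292 6.567 113.324
final: 113.324 9.512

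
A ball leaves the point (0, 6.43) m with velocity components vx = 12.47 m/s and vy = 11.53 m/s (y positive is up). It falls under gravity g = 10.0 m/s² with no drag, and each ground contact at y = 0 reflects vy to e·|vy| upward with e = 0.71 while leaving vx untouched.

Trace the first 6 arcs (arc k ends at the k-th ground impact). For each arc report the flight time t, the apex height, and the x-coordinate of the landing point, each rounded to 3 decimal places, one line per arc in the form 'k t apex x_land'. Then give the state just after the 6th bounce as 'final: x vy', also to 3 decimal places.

1 2.770 13.077 34.545
2 2.296 6.592 63.181
3 1.630 3.323 83.514
4 1.158 1.675 97.949
5 0.822 0.844 108.199
6 0.584 0.426 115.476
final: 115.476 2.072

Arc 1: start y=6.430, vy=11.530 → t=2.770, apex=13.077, x_land=34.545, impact vy=-16.172
  bounce: vy ← 0.71·16.172 = 11.482
Arc 2: start y=0.000, vy=11.482 → t=2.296, apex=6.592, x_land=63.181, impact vy=-11.482
  bounce: vy ← 0.71·11.482 = 8.152
Arc 3: start y=0.000, vy=8.152 → t=1.630, apex=3.323, x_land=83.514, impact vy=-8.152
  bounce: vy ← 0.71·8.152 = 5.788
Arc 4: start y=0.000, vy=5.788 → t=1.158, apex=1.675, x_land=97.949, impact vy=-5.788
  bounce: vy ← 0.71·5.788 = 4.110
Arc 5: start y=0.000, vy=4.110 → t=0.822, apex=0.844, x_land=108.199, impact vy=-4.110
  bounce: vy ← 0.71·4.110 = 2.918
Arc 6: start y=0.000, vy=2.918 → t=0.584, apex=0.426, x_land=115.476, impact vy=-2.918
  bounce: vy ← 0.71·2.918 = 2.072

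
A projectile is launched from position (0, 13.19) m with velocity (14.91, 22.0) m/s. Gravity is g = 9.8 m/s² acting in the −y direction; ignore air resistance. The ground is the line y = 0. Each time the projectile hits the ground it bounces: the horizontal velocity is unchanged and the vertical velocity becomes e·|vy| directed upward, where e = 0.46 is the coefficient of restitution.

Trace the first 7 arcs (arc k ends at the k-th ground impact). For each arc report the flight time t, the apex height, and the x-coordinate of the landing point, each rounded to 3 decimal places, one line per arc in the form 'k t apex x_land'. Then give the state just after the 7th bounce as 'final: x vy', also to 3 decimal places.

1 5.025 37.884 74.929
2 2.558 8.016 113.071
3 1.177 1.696 130.615
4 0.541 0.359 138.686
5 0.249 0.076 142.399
6 0.115 0.016 144.106
7 0.053 0.003 144.892
final: 144.892 0.119

Arc 1: start y=13.190, vy=22.000 → t=5.025, apex=37.884, x_land=74.929, impact vy=-27.249
  bounce: vy ← 0.46·27.249 = 12.535
Arc 2: start y=0.000, vy=12.535 → t=2.558, apex=8.016, x_land=113.071, impact vy=-12.535
  bounce: vy ← 0.46·12.535 = 5.766
Arc 3: start y=0.000, vy=5.766 → t=1.177, apex=1.696, x_land=130.615, impact vy=-5.766
  bounce: vy ← 0.46·5.766 = 2.652
Arc 4: start y=0.000, vy=2.652 → t=0.541, apex=0.359, x_land=138.686, impact vy=-2.652
  bounce: vy ← 0.46·2.652 = 1.220
Arc 5: start y=0.000, vy=1.220 → t=0.249, apex=0.076, x_land=142.399, impact vy=-1.220
  bounce: vy ← 0.46·1.220 = 0.561
Arc 6: start y=0.000, vy=0.561 → t=0.115, apex=0.016, x_land=144.106, impact vy=-0.561
  bounce: vy ← 0.46·0.561 = 0.258
Arc 7: start y=0.000, vy=0.258 → t=0.053, apex=0.003, x_land=144.892, impact vy=-0.258
  bounce: vy ← 0.46·0.258 = 0.119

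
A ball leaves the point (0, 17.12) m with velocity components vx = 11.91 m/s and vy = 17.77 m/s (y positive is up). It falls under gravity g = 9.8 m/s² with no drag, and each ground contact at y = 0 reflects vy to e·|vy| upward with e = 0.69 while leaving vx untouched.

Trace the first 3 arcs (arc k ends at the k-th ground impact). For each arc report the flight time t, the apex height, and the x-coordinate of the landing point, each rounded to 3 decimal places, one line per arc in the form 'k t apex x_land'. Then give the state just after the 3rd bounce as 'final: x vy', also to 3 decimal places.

1 4.417 33.231 52.612
2 3.594 15.821 95.414
3 2.480 7.532 124.947
final: 124.947 8.384

Arc 1: start y=17.120, vy=17.770 → t=4.417, apex=33.231, x_land=52.612, impact vy=-25.521
  bounce: vy ← 0.69·25.521 = 17.610
Arc 2: start y=0.000, vy=17.610 → t=3.594, apex=15.821, x_land=95.414, impact vy=-17.610
  bounce: vy ← 0.69·17.610 = 12.151
Arc 3: start y=0.000, vy=12.151 → t=2.480, apex=7.532, x_land=124.947, impact vy=-12.151
  bounce: vy ← 0.69·12.151 = 8.384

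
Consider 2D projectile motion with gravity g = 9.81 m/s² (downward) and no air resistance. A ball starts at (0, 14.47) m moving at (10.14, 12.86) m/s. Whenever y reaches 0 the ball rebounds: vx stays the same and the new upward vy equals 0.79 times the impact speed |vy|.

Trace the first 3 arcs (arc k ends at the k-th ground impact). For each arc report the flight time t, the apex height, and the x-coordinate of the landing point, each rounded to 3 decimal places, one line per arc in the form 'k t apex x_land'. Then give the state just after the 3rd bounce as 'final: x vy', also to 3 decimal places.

Arc 1: start y=14.470, vy=12.860 → t=3.472, apex=22.899, x_land=35.202, impact vy=-21.196
  bounce: vy ← 0.79·21.196 = 16.745
Arc 2: start y=0.000, vy=16.745 → t=3.414, apex=14.291, x_land=69.819, impact vy=-16.745
  bounce: vy ← 0.79·16.745 = 13.229
Arc 3: start y=0.000, vy=13.229 → t=2.697, apex=8.919, x_land=97.166, impact vy=-13.229
  bounce: vy ← 0.79·13.229 = 10.451

1 3.472 22.899 35.202
2 3.414 14.291 69.819
3 2.697 8.919 97.166
final: 97.166 10.451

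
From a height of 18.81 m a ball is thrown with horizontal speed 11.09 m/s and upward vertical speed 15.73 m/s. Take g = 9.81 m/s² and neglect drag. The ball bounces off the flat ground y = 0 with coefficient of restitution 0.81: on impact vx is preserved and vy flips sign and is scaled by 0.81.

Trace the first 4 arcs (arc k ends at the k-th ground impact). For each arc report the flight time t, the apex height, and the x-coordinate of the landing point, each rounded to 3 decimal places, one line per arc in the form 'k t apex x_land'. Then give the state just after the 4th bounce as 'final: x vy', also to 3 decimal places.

1 4.134 31.421 45.851
2 4.100 20.615 91.323
3 3.321 13.526 128.155
4 2.690 8.874 157.988
final: 157.988 10.688

Arc 1: start y=18.810, vy=15.730 → t=4.134, apex=31.421, x_land=45.851, impact vy=-24.829
  bounce: vy ← 0.81·24.829 = 20.112
Arc 2: start y=0.000, vy=20.112 → t=4.100, apex=20.615, x_land=91.323, impact vy=-20.112
  bounce: vy ← 0.81·20.112 = 16.290
Arc 3: start y=0.000, vy=16.290 → t=3.321, apex=13.526, x_land=128.155, impact vy=-16.290
  bounce: vy ← 0.81·16.290 = 13.195
Arc 4: start y=0.000, vy=13.195 → t=2.690, apex=8.874, x_land=157.988, impact vy=-13.195
  bounce: vy ← 0.81·13.195 = 10.688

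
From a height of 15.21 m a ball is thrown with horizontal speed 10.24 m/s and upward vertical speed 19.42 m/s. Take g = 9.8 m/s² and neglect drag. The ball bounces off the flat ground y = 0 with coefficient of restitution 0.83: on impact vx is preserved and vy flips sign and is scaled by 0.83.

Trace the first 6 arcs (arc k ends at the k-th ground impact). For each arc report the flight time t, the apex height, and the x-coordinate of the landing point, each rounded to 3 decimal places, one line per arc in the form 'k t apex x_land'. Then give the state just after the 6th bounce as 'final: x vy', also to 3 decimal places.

1 4.633 34.452 47.444
2 4.402 23.734 92.517
3 3.653 16.350 129.928
4 3.032 11.264 160.978
5 2.517 7.760 186.750
6 2.089 5.346 208.141
final: 208.141 8.496

Arc 1: start y=15.210, vy=19.420 → t=4.633, apex=34.452, x_land=47.444, impact vy=-25.986
  bounce: vy ← 0.83·25.986 = 21.568
Arc 2: start y=0.000, vy=21.568 → t=4.402, apex=23.734, x_land=92.517, impact vy=-21.568
  bounce: vy ← 0.83·21.568 = 17.901
Arc 3: start y=0.000, vy=17.901 → t=3.653, apex=16.350, x_land=129.928, impact vy=-17.901
  bounce: vy ← 0.83·17.901 = 14.858
Arc 4: start y=0.000, vy=14.858 → t=3.032, apex=11.264, x_land=160.978, impact vy=-14.858
  bounce: vy ← 0.83·14.858 = 12.332
Arc 5: start y=0.000, vy=12.332 → t=2.517, apex=7.760, x_land=186.750, impact vy=-12.332
  bounce: vy ← 0.83·12.332 = 10.236
Arc 6: start y=0.000, vy=10.236 → t=2.089, apex=5.346, x_land=208.141, impact vy=-10.236
  bounce: vy ← 0.83·10.236 = 8.496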